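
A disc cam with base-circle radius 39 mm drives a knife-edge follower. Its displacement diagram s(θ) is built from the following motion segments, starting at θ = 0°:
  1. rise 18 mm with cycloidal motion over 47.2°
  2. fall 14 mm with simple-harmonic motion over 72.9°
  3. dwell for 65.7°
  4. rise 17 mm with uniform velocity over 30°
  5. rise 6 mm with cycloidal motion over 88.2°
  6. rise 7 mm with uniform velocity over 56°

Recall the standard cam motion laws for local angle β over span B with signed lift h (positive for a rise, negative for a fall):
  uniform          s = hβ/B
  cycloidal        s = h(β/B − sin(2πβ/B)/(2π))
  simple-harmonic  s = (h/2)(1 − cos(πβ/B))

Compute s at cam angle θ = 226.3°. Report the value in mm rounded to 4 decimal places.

seg 1 [0°–47.2°] cycloidal, h=18: full span → s += 18 → s = 18.0000
seg 2 [47.2°–120.1°] simple-harmonic, h=-14: full span → s += -14 → s = 4.0000
seg 3 [120.1°–185.8°] dwell: s stays 4.0000
seg 4 [185.8°–215.8°] uniform, h=17: full span → s += 17 → s = 21.0000
seg 5 [215.8°–304°] cycloidal, h=6: θ=226.3° here. β=10.5, B=88.2. 6·(0.1190 − sin(2π·0.1190)/(2π)) = 0.0648 → s = 21.0648

21.0648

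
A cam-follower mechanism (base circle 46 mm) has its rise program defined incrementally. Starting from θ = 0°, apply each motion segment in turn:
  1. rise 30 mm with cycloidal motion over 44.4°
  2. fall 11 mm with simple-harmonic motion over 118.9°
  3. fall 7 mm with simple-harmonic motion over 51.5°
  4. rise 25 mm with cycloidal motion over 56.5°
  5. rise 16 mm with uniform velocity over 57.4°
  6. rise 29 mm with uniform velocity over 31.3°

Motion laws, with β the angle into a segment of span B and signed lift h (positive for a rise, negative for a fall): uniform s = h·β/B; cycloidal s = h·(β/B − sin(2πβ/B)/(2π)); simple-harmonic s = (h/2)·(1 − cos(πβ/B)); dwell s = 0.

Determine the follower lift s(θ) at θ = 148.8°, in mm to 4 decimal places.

seg 1 [0°–44.4°] cycloidal, h=30: full span → s += 30 → s = 30.0000
seg 2 [44.4°–163.3°] simple-harmonic, h=-11: θ=148.8° here. β=104.4, B=118.9. -11/2·(1 − cos(π·0.8780)) = -10.6013 → s = 19.3987

19.3987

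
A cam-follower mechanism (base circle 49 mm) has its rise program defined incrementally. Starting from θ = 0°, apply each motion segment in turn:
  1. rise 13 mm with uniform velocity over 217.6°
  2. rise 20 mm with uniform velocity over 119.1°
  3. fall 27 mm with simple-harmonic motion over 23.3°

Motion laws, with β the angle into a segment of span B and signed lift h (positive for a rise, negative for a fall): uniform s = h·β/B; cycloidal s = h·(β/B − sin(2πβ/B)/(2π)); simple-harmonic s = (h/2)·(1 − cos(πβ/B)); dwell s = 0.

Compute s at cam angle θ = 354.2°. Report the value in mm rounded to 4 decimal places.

seg 1 [0°–217.6°] uniform, h=13: full span → s += 13 → s = 13.0000
seg 2 [217.6°–336.7°] uniform, h=20: full span → s += 20 → s = 33.0000
seg 3 [336.7°–360°] simple-harmonic, h=-27: θ=354.2° here. β=17.5, B=23.3. -27/2·(1 − cos(π·0.7511)) = -23.0781 → s = 9.9219

9.9219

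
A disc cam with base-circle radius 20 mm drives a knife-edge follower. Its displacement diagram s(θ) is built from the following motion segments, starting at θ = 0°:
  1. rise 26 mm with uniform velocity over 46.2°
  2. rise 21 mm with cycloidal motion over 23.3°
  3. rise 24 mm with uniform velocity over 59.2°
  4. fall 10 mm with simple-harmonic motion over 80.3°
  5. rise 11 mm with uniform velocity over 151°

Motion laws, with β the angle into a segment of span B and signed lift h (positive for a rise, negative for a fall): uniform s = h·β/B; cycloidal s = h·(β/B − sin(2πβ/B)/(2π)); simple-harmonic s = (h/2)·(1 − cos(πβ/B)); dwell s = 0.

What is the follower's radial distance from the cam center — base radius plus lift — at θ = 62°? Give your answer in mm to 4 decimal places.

seg 1 [0°–46.2°] uniform, h=26: full span → s += 26 → s = 26.0000
seg 2 [46.2°–69.5°] cycloidal, h=21: θ=62° here. β=15.8, B=23.3. 21·(0.6781 − sin(2π·0.6781)/(2π)) = 17.2474 → s = 43.2474
radial distance = base radius + s = 20 + 43.2474 = 63.2474

63.2474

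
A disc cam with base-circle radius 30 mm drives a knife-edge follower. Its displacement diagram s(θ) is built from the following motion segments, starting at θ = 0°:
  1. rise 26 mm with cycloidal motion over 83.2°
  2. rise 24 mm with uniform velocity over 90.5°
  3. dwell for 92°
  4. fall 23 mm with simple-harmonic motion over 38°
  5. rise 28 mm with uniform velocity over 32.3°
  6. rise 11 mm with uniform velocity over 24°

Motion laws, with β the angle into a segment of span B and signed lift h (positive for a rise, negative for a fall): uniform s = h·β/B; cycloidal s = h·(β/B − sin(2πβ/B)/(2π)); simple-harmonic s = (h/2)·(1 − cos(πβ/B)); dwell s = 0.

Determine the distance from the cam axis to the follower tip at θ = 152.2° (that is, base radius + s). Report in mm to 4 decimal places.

seg 1 [0°–83.2°] cycloidal, h=26: full span → s += 26 → s = 26.0000
seg 2 [83.2°–173.7°] uniform, h=24: θ=152.2° here. β=69, B=90.5. 24·69/90.5 = 18.2983 → s = 44.2983
radial distance = base radius + s = 30 + 44.2983 = 74.2983

74.2983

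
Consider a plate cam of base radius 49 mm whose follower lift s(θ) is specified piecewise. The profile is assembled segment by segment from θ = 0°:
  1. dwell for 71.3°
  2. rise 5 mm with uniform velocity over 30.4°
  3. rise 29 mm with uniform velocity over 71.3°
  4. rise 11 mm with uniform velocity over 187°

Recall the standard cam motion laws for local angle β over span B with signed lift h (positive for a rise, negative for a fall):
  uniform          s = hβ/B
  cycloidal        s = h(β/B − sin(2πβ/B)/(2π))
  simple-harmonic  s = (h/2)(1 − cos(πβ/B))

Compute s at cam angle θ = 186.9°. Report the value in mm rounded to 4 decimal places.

seg 1 [0°–71.3°] dwell: s stays 0.0000
seg 2 [71.3°–101.7°] uniform, h=5: full span → s += 5 → s = 5.0000
seg 3 [101.7°–173°] uniform, h=29: full span → s += 29 → s = 34.0000
seg 4 [173°–360°] uniform, h=11: θ=186.9° here. β=13.9, B=187. 11·13.9/187 = 0.8176 → s = 34.8176

34.8176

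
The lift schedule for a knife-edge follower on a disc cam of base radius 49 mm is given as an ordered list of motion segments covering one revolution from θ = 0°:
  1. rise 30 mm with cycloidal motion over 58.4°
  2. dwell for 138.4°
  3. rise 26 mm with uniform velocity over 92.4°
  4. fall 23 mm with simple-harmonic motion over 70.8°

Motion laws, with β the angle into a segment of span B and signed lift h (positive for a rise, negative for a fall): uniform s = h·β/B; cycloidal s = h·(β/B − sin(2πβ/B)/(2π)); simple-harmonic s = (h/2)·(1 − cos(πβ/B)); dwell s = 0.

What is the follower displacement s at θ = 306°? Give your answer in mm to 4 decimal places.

seg 1 [0°–58.4°] cycloidal, h=30: full span → s += 30 → s = 30.0000
seg 2 [58.4°–196.8°] dwell: s stays 30.0000
seg 3 [196.8°–289.2°] uniform, h=26: full span → s += 26 → s = 56.0000
seg 4 [289.2°–360°] simple-harmonic, h=-23: θ=306° here. β=16.8, B=70.8. -23/2·(1 − cos(π·0.2373)) = -3.0501 → s = 52.9499

52.9499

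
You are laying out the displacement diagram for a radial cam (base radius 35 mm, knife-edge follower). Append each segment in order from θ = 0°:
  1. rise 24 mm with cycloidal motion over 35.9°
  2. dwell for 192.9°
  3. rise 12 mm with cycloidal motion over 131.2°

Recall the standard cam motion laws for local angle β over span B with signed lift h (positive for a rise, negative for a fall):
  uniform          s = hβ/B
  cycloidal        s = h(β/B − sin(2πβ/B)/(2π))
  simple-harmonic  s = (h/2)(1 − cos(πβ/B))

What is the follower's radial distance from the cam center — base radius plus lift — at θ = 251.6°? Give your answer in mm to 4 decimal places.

seg 1 [0°–35.9°] cycloidal, h=24: full span → s += 24 → s = 24.0000
seg 2 [35.9°–228.8°] dwell: s stays 24.0000
seg 3 [228.8°–360°] cycloidal, h=12: θ=251.6° here. β=22.8, B=131.2. 12·(0.1738 − sin(2π·0.1738)/(2π)) = 0.3904 → s = 24.3904
radial distance = base radius + s = 35 + 24.3904 = 59.3904

59.3904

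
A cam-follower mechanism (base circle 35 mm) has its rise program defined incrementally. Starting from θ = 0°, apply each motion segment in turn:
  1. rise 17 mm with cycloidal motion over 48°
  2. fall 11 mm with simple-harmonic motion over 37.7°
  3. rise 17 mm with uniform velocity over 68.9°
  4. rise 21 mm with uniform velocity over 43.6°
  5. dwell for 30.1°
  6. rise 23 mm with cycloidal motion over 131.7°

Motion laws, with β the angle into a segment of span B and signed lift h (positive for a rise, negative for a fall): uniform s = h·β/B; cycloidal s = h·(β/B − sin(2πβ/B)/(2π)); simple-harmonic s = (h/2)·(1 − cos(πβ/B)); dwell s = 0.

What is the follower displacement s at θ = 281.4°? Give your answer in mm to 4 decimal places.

seg 1 [0°–48°] cycloidal, h=17: full span → s += 17 → s = 17.0000
seg 2 [48°–85.7°] simple-harmonic, h=-11: full span → s += -11 → s = 6.0000
seg 3 [85.7°–154.6°] uniform, h=17: full span → s += 17 → s = 23.0000
seg 4 [154.6°–198.2°] uniform, h=21: full span → s += 21 → s = 44.0000
seg 5 [198.2°–228.3°] dwell: s stays 44.0000
seg 6 [228.3°–360°] cycloidal, h=23: θ=281.4° here. β=53.1, B=131.7. 23·(0.4032 − sin(2π·0.4032)/(2π)) = 7.1815 → s = 51.1815

51.1815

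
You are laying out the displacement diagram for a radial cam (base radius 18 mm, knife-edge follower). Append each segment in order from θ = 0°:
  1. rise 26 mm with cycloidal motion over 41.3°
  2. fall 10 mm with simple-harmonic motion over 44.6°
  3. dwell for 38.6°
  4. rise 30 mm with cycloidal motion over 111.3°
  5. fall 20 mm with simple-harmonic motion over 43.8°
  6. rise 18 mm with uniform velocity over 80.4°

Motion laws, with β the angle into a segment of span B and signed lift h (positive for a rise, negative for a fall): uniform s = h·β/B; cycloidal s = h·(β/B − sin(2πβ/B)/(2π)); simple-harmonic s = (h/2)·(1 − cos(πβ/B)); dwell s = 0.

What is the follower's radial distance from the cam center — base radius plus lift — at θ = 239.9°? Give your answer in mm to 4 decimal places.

seg 1 [0°–41.3°] cycloidal, h=26: full span → s += 26 → s = 26.0000
seg 2 [41.3°–85.9°] simple-harmonic, h=-10: full span → s += -10 → s = 16.0000
seg 3 [85.9°–124.5°] dwell: s stays 16.0000
seg 4 [124.5°–235.8°] cycloidal, h=30: full span → s += 30 → s = 46.0000
seg 5 [235.8°–279.6°] simple-harmonic, h=-20: θ=239.9° here. β=4.1, B=43.8. -20/2·(1 − cos(π·0.0936)) = -0.4293 → s = 45.5707
radial distance = base radius + s = 18 + 45.5707 = 63.5707

63.5707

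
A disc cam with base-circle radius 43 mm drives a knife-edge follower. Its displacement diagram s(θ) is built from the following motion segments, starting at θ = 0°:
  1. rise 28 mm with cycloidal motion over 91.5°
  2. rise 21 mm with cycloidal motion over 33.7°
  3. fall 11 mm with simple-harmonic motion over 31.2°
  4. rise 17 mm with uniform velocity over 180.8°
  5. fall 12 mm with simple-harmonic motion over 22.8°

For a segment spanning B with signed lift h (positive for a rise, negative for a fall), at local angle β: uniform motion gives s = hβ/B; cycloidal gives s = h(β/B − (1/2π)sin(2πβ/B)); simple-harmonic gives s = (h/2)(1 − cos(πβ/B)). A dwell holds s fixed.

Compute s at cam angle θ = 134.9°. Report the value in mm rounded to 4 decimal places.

seg 1 [0°–91.5°] cycloidal, h=28: full span → s += 28 → s = 28.0000
seg 2 [91.5°–125.2°] cycloidal, h=21: full span → s += 21 → s = 49.0000
seg 3 [125.2°–156.4°] simple-harmonic, h=-11: θ=134.9° here. β=9.7, B=31.2. -11/2·(1 − cos(π·0.3109)) = -2.4214 → s = 46.5786

46.5786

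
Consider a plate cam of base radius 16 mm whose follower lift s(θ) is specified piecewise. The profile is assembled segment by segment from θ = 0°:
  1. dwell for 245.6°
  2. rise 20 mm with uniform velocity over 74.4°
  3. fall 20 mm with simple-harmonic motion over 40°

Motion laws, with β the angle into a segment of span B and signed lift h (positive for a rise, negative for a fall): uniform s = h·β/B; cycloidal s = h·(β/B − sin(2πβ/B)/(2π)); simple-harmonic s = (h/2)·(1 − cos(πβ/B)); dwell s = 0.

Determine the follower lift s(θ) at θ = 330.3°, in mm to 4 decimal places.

seg 1 [0°–245.6°] dwell: s stays 0.0000
seg 2 [245.6°–320°] uniform, h=20: full span → s += 20 → s = 20.0000
seg 3 [320°–360°] simple-harmonic, h=-20: θ=330.3° here. β=10.3, B=40. -20/2·(1 − cos(π·0.2575)) = -3.0975 → s = 16.9025

16.9025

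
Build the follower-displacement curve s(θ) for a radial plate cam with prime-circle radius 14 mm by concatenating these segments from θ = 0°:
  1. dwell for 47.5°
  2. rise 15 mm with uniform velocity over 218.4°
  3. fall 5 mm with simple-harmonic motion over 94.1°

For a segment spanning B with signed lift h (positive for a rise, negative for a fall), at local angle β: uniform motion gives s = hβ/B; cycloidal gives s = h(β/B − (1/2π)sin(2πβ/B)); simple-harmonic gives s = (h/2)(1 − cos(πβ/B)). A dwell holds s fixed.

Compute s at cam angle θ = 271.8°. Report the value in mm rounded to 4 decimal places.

seg 1 [0°–47.5°] dwell: s stays 0.0000
seg 2 [47.5°–265.9°] uniform, h=15: full span → s += 15 → s = 15.0000
seg 3 [265.9°–360°] simple-harmonic, h=-5: θ=271.8° here. β=5.9, B=94.1. -5/2·(1 − cos(π·0.0627)) = -0.0483 → s = 14.9517

14.9517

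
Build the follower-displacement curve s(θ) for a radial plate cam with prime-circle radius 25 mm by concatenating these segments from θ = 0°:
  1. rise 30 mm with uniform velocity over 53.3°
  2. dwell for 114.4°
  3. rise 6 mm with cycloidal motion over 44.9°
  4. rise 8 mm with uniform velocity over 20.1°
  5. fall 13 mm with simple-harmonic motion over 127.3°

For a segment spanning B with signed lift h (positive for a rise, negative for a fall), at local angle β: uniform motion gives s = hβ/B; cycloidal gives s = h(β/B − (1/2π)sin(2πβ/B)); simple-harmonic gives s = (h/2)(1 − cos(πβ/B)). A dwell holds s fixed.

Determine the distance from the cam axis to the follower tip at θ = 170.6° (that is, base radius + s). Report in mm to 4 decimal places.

seg 1 [0°–53.3°] uniform, h=30: full span → s += 30 → s = 30.0000
seg 2 [53.3°–167.7°] dwell: s stays 30.0000
seg 3 [167.7°–212.6°] cycloidal, h=6: θ=170.6° here. β=2.9, B=44.9. 6·(0.0646 − sin(2π·0.0646)/(2π)) = 0.0105 → s = 30.0105
radial distance = base radius + s = 25 + 30.0105 = 55.0105

55.0105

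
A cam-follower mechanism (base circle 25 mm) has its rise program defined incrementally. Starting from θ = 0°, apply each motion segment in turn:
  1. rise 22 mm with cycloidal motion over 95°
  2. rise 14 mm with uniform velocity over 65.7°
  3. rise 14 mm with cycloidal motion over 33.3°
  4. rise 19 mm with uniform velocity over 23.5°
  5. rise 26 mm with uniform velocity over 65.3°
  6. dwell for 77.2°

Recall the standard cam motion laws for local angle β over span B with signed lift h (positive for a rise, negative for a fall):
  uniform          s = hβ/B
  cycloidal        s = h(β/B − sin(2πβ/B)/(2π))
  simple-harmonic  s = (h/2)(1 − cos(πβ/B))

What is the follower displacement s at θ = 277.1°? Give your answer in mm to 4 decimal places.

seg 1 [0°–95°] cycloidal, h=22: full span → s += 22 → s = 22.0000
seg 2 [95°–160.7°] uniform, h=14: full span → s += 14 → s = 36.0000
seg 3 [160.7°–194°] cycloidal, h=14: full span → s += 14 → s = 50.0000
seg 4 [194°–217.5°] uniform, h=19: full span → s += 19 → s = 69.0000
seg 5 [217.5°–282.8°] uniform, h=26: θ=277.1° here. β=59.6, B=65.3. 26·59.6/65.3 = 23.7305 → s = 92.7305

92.7305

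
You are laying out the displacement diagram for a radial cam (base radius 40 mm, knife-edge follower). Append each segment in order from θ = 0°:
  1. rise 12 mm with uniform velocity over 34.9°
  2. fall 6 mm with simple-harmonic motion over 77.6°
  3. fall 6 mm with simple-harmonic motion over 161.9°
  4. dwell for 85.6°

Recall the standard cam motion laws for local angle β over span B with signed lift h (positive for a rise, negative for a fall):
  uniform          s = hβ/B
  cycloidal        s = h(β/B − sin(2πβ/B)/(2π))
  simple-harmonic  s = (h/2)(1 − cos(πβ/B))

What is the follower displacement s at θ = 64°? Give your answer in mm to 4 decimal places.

seg 1 [0°–34.9°] uniform, h=12: full span → s += 12 → s = 12.0000
seg 2 [34.9°–112.5°] simple-harmonic, h=-6: θ=64° here. β=29.1, B=77.6. -6/2·(1 − cos(π·0.3750)) = -1.8519 → s = 10.1481

10.1481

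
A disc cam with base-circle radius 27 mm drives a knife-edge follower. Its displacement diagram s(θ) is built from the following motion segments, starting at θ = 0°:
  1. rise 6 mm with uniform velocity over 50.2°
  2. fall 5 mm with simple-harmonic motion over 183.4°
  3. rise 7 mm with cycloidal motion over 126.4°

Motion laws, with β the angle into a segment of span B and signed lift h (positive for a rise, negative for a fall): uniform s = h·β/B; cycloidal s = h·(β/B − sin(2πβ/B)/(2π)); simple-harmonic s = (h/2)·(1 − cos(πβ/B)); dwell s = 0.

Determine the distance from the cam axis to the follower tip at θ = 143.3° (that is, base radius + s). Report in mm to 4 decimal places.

seg 1 [0°–50.2°] uniform, h=6: full span → s += 6 → s = 6.0000
seg 2 [50.2°–233.6°] simple-harmonic, h=-5: θ=143.3° here. β=93.1, B=183.4. -5/2·(1 − cos(π·0.5076)) = -2.5599 → s = 3.4401
radial distance = base radius + s = 27 + 3.4401 = 30.4401

30.4401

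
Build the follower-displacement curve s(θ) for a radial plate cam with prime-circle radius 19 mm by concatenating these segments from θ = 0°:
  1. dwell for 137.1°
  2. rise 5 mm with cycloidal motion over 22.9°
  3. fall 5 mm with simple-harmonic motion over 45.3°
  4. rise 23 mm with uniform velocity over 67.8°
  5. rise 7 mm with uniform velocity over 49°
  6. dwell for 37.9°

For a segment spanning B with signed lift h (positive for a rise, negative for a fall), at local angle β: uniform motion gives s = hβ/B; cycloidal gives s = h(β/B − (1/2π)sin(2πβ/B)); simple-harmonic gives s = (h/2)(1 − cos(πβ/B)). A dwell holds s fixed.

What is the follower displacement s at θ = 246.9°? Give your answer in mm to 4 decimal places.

seg 1 [0°–137.1°] dwell: s stays 0.0000
seg 2 [137.1°–160°] cycloidal, h=5: full span → s += 5 → s = 5.0000
seg 3 [160°–205.3°] simple-harmonic, h=-5: full span → s += -5 → s = 0.0000
seg 4 [205.3°–273.1°] uniform, h=23: θ=246.9° here. β=41.6, B=67.8. 23·41.6/67.8 = 14.1121 → s = 14.1121

14.1121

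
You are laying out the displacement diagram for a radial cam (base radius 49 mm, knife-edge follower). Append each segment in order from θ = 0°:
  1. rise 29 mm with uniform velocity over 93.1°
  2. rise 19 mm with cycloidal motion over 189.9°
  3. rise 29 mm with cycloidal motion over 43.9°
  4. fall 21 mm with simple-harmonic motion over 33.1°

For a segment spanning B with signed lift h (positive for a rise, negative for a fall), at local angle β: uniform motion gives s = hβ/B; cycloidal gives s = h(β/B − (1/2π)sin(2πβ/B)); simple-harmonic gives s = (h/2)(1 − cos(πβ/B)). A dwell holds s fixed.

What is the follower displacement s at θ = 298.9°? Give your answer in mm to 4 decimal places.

seg 1 [0°–93.1°] uniform, h=29: full span → s += 29 → s = 29.0000
seg 2 [93.1°–283°] cycloidal, h=19: full span → s += 19 → s = 48.0000
seg 3 [283°–326.9°] cycloidal, h=29: θ=298.9° here. β=15.9, B=43.9. 29·(0.3622 − sin(2π·0.3622)/(2π)) = 6.9879 → s = 54.9879

54.9879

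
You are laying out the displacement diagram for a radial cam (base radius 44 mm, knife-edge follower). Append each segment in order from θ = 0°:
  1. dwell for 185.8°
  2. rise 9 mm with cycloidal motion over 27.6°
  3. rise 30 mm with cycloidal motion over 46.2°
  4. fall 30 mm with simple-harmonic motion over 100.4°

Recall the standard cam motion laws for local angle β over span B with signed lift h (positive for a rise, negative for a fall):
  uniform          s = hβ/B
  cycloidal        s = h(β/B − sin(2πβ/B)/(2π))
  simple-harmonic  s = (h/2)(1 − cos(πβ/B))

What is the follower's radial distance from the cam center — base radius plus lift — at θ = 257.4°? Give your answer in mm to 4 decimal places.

seg 1 [0°–185.8°] dwell: s stays 0.0000
seg 2 [185.8°–213.4°] cycloidal, h=9: full span → s += 9 → s = 9.0000
seg 3 [213.4°–259.6°] cycloidal, h=30: θ=257.4° here. β=44, B=46.2. 30·(0.9524 − sin(2π·0.9524)/(2π)) = 29.9788 → s = 38.9788
radial distance = base radius + s = 44 + 38.9788 = 82.9788

82.9788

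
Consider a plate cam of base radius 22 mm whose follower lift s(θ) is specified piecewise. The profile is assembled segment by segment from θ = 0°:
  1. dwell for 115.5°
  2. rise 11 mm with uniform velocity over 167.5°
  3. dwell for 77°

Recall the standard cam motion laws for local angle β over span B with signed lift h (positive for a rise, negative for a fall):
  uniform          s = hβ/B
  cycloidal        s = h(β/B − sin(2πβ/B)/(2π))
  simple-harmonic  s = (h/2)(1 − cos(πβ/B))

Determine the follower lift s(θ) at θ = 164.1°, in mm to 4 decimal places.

seg 1 [0°–115.5°] dwell: s stays 0.0000
seg 2 [115.5°–283°] uniform, h=11: θ=164.1° here. β=48.6, B=167.5. 11·48.6/167.5 = 3.1916 → s = 3.1916

3.1916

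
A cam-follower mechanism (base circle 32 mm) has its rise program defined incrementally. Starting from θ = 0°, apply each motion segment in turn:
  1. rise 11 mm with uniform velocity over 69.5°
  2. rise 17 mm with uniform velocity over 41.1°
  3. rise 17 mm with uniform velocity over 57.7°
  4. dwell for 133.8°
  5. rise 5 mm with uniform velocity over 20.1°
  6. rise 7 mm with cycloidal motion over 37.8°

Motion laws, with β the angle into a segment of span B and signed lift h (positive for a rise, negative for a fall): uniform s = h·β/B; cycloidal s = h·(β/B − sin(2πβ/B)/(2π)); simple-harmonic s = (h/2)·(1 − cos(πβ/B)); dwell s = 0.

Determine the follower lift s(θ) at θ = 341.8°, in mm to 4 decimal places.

seg 1 [0°–69.5°] uniform, h=11: full span → s += 11 → s = 11.0000
seg 2 [69.5°–110.6°] uniform, h=17: full span → s += 17 → s = 28.0000
seg 3 [110.6°–168.3°] uniform, h=17: full span → s += 17 → s = 45.0000
seg 4 [168.3°–302.1°] dwell: s stays 45.0000
seg 5 [302.1°–322.2°] uniform, h=5: full span → s += 5 → s = 50.0000
seg 6 [322.2°–360°] cycloidal, h=7: θ=341.8° here. β=19.6, B=37.8. 7·(0.5185 − sin(2π·0.5185)/(2π)) = 3.7590 → s = 53.7590

53.7590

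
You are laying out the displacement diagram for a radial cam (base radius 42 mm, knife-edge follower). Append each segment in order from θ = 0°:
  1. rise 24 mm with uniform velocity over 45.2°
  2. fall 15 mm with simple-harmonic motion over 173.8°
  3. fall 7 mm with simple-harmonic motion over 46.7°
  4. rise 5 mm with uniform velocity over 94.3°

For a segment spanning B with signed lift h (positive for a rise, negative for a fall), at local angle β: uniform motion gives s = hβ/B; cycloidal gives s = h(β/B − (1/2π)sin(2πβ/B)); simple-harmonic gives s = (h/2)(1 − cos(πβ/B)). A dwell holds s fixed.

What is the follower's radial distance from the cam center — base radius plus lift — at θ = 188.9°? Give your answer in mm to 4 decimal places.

seg 1 [0°–45.2°] uniform, h=24: full span → s += 24 → s = 24.0000
seg 2 [45.2°–219°] simple-harmonic, h=-15: θ=188.9° here. β=143.7, B=173.8. -15/2·(1 − cos(π·0.8268)) = -13.9170 → s = 10.0830
radial distance = base radius + s = 42 + 10.0830 = 52.0830

52.0830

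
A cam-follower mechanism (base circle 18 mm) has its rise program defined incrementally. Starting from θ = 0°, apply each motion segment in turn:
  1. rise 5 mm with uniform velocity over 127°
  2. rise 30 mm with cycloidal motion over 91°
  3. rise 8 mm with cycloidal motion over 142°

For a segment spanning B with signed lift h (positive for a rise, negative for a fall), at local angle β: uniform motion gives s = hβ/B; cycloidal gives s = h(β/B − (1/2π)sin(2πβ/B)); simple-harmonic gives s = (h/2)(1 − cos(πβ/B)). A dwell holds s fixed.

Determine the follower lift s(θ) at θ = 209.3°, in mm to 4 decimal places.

seg 1 [0°–127°] uniform, h=5: full span → s += 5 → s = 5.0000
seg 2 [127°–218°] cycloidal, h=30: θ=209.3° here. β=82.3, B=91. 30·(0.9044 − sin(2π·0.9044)/(2π)) = 29.8306 → s = 34.8306

34.8306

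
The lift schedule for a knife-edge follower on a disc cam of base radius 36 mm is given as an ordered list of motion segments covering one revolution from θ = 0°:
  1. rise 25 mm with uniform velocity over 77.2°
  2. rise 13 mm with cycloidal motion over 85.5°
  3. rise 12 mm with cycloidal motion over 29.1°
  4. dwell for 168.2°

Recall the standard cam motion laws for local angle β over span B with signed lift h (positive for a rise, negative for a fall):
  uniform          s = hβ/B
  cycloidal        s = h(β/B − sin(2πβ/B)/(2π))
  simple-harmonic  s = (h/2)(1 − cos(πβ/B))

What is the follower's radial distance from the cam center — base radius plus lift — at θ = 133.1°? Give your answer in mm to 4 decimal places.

seg 1 [0°–77.2°] uniform, h=25: full span → s += 25 → s = 25.0000
seg 2 [77.2°–162.7°] cycloidal, h=13: θ=133.1° here. β=55.9, B=85.5. 13·(0.6538 − sin(2π·0.6538)/(2π)) = 10.2018 → s = 35.2018
radial distance = base radius + s = 36 + 35.2018 = 71.2018

71.2018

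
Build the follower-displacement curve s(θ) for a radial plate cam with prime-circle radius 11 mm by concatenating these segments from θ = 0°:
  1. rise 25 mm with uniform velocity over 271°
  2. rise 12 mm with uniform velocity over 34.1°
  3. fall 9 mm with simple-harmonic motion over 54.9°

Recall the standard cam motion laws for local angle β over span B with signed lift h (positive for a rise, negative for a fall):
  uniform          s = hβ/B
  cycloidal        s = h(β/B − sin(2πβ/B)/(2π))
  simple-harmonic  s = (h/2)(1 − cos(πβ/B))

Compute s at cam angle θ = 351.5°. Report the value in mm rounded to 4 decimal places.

seg 1 [0°–271°] uniform, h=25: full span → s += 25 → s = 25.0000
seg 2 [271°–305.1°] uniform, h=12: full span → s += 12 → s = 37.0000
seg 3 [305.1°–360°] simple-harmonic, h=-9: θ=351.5° here. β=46.4, B=54.9. -9/2·(1 − cos(π·0.8452)) = -8.4781 → s = 28.5219

28.5219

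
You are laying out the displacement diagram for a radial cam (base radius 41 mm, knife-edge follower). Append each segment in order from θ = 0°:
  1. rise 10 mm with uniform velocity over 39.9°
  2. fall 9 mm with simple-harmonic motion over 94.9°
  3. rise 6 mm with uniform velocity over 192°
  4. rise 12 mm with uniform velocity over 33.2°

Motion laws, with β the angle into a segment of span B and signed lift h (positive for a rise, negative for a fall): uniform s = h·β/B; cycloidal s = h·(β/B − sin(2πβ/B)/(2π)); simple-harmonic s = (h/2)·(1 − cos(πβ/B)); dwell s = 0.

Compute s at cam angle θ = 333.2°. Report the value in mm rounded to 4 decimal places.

seg 1 [0°–39.9°] uniform, h=10: full span → s += 10 → s = 10.0000
seg 2 [39.9°–134.8°] simple-harmonic, h=-9: full span → s += -9 → s = 1.0000
seg 3 [134.8°–326.8°] uniform, h=6: full span → s += 6 → s = 7.0000
seg 4 [326.8°–360°] uniform, h=12: θ=333.2° here. β=6.4, B=33.2. 12·6.4/33.2 = 2.3133 → s = 9.3133

9.3133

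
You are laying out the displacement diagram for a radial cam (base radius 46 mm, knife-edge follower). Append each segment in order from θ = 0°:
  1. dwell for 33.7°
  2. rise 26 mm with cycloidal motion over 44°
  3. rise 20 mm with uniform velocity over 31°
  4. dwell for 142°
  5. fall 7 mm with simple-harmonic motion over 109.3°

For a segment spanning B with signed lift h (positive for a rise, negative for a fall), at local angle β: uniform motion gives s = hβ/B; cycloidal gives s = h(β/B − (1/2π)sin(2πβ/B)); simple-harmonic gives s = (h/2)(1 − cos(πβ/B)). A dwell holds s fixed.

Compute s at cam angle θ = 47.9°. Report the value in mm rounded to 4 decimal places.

seg 1 [0°–33.7°] dwell: s stays 0.0000
seg 2 [33.7°–77.7°] cycloidal, h=26: θ=47.9° here. β=14.2, B=44. 26·(0.3227 − sin(2π·0.3227)/(2π)) = 4.6774 → s = 4.6774

4.6774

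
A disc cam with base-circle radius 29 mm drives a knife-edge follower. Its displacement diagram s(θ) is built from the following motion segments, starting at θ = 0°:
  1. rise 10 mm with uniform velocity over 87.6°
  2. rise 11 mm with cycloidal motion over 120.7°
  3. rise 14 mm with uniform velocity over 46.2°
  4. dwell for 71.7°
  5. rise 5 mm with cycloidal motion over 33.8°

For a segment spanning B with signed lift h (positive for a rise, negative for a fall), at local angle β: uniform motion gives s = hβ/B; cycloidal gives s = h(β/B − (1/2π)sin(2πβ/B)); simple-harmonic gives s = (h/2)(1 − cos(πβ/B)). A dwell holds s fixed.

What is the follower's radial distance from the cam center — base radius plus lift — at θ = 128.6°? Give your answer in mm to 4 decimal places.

seg 1 [0°–87.6°] uniform, h=10: full span → s += 10 → s = 10.0000
seg 2 [87.6°–208.3°] cycloidal, h=11: θ=128.6° here. β=41, B=120.7. 11·(0.3397 − sin(2π·0.3397)/(2π)) = 2.2565 → s = 12.2565
radial distance = base radius + s = 29 + 12.2565 = 41.2565

41.2565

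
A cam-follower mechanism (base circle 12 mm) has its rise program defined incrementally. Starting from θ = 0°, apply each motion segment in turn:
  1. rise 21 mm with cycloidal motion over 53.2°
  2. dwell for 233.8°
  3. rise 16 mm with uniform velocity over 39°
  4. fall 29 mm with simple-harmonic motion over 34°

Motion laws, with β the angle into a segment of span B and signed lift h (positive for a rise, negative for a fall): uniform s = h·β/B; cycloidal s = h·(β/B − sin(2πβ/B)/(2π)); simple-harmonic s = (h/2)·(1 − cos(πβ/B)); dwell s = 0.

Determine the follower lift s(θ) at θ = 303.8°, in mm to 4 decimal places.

seg 1 [0°–53.2°] cycloidal, h=21: full span → s += 21 → s = 21.0000
seg 2 [53.2°–287°] dwell: s stays 21.0000
seg 3 [287°–326°] uniform, h=16: θ=303.8° here. β=16.8, B=39. 16·16.8/39 = 6.8923 → s = 27.8923

27.8923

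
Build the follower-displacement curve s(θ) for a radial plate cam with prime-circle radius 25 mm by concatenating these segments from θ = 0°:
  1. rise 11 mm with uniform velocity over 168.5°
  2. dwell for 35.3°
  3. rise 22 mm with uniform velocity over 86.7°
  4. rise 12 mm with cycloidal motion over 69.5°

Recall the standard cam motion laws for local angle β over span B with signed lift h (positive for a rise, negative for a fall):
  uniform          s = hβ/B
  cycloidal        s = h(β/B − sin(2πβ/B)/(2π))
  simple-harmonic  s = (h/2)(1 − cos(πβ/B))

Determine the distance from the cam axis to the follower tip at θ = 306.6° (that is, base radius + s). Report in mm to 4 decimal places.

seg 1 [0°–168.5°] uniform, h=11: full span → s += 11 → s = 11.0000
seg 2 [168.5°–203.8°] dwell: s stays 11.0000
seg 3 [203.8°–290.5°] uniform, h=22: full span → s += 22 → s = 33.0000
seg 4 [290.5°–360°] cycloidal, h=12: θ=306.6° here. β=16.1, B=69.5. 12·(0.2317 − sin(2π·0.2317)/(2π)) = 0.8827 → s = 33.8827
radial distance = base radius + s = 25 + 33.8827 = 58.8827

58.8827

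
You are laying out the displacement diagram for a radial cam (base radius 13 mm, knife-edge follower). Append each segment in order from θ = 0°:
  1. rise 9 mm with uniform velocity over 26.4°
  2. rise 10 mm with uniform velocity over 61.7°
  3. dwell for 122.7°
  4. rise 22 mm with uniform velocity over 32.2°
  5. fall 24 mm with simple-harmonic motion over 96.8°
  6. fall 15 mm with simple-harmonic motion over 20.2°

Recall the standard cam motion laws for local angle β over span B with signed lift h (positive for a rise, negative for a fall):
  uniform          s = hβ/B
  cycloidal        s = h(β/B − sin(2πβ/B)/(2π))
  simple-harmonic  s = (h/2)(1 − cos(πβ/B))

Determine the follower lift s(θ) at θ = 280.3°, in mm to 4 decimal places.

seg 1 [0°–26.4°] uniform, h=9: full span → s += 9 → s = 9.0000
seg 2 [26.4°–88.1°] uniform, h=10: full span → s += 10 → s = 19.0000
seg 3 [88.1°–210.8°] dwell: s stays 19.0000
seg 4 [210.8°–243°] uniform, h=22: full span → s += 22 → s = 41.0000
seg 5 [243°–339.8°] simple-harmonic, h=-24: θ=280.3° here. β=37.3, B=96.8. -24/2·(1 − cos(π·0.3853)) = -7.7700 → s = 33.2300

33.2300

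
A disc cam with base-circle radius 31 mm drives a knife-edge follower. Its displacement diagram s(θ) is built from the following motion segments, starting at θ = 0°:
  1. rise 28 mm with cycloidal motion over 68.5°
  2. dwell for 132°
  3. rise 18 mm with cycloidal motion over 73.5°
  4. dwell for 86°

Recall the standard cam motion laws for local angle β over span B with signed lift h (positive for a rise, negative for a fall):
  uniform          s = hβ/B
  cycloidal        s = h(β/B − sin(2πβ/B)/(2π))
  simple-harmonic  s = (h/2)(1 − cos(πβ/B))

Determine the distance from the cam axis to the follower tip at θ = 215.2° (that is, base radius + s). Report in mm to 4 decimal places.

seg 1 [0°–68.5°] cycloidal, h=28: full span → s += 28 → s = 28.0000
seg 2 [68.5°–200.5°] dwell: s stays 28.0000
seg 3 [200.5°–274°] cycloidal, h=18: θ=215.2° here. β=14.7, B=73.5. 18·(0.2000 − sin(2π·0.2000)/(2π)) = 0.8754 → s = 28.8754
radial distance = base radius + s = 31 + 28.8754 = 59.8754

59.8754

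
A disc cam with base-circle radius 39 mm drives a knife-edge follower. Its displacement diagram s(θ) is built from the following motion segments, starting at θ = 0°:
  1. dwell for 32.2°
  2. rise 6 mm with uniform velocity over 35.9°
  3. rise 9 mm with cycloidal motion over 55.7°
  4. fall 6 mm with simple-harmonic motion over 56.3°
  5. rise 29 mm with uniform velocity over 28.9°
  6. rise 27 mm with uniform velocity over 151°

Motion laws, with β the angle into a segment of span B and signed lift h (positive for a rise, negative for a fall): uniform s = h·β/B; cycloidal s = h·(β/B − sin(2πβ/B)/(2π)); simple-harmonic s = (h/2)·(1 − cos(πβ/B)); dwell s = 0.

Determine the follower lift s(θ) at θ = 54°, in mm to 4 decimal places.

seg 1 [0°–32.2°] dwell: s stays 0.0000
seg 2 [32.2°–68.1°] uniform, h=6: θ=54° here. β=21.8, B=35.9. 6·21.8/35.9 = 3.6435 → s = 3.6435

3.6435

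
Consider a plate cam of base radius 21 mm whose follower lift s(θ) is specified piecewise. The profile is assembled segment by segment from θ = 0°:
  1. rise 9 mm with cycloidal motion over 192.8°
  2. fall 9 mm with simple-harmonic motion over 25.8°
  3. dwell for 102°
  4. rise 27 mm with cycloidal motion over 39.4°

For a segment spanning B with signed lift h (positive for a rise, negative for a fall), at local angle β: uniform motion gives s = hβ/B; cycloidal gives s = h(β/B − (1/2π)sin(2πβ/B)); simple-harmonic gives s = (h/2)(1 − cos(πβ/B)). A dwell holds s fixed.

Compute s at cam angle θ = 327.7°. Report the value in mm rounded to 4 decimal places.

seg 1 [0°–192.8°] cycloidal, h=9: full span → s += 9 → s = 9.0000
seg 2 [192.8°–218.6°] simple-harmonic, h=-9: full span → s += -9 → s = 0.0000
seg 3 [218.6°–320.6°] dwell: s stays 0.0000
seg 4 [320.6°–360°] cycloidal, h=27: θ=327.7° here. β=7.1, B=39.4. 27·(0.1802 − sin(2π·0.1802)/(2π)) = 0.9749 → s = 0.9749

0.9749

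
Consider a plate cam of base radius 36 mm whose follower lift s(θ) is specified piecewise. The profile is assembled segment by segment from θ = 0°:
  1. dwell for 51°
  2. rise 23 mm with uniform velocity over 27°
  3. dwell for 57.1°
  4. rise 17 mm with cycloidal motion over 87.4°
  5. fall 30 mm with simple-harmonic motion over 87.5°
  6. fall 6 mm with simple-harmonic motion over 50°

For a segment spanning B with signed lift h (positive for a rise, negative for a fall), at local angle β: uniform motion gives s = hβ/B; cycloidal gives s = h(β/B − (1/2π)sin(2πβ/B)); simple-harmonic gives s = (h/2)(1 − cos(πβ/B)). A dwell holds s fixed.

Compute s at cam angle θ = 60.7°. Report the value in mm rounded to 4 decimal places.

seg 1 [0°–51°] dwell: s stays 0.0000
seg 2 [51°–78°] uniform, h=23: θ=60.7° here. β=9.7, B=27. 23·9.7/27 = 8.2630 → s = 8.2630

8.2630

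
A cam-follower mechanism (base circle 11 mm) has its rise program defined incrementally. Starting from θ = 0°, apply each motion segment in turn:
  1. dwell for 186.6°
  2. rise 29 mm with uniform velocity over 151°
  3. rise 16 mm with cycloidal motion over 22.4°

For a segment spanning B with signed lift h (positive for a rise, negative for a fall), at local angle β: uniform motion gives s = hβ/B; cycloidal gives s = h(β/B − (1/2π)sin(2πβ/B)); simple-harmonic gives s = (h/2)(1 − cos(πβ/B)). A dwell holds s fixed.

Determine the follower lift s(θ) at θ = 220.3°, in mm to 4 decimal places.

seg 1 [0°–186.6°] dwell: s stays 0.0000
seg 2 [186.6°–337.6°] uniform, h=29: θ=220.3° here. β=33.7, B=151. 29·33.7/151 = 6.4722 → s = 6.4722

6.4722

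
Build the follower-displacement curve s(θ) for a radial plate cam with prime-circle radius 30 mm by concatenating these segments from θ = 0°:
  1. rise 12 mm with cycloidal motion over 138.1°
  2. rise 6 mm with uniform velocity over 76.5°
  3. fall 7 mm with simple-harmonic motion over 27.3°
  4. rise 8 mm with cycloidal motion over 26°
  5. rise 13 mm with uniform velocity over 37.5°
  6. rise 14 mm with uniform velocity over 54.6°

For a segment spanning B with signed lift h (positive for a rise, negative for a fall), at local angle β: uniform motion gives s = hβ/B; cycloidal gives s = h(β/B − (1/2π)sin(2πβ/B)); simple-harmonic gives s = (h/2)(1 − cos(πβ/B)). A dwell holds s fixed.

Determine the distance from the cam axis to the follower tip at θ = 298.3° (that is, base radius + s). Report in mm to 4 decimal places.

seg 1 [0°–138.1°] cycloidal, h=12: full span → s += 12 → s = 12.0000
seg 2 [138.1°–214.6°] uniform, h=6: full span → s += 6 → s = 18.0000
seg 3 [214.6°–241.9°] simple-harmonic, h=-7: full span → s += -7 → s = 11.0000
seg 4 [241.9°–267.9°] cycloidal, h=8: full span → s += 8 → s = 19.0000
seg 5 [267.9°–305.4°] uniform, h=13: θ=298.3° here. β=30.4, B=37.5. 13·30.4/37.5 = 10.5387 → s = 29.5387
radial distance = base radius + s = 30 + 29.5387 = 59.5387

59.5387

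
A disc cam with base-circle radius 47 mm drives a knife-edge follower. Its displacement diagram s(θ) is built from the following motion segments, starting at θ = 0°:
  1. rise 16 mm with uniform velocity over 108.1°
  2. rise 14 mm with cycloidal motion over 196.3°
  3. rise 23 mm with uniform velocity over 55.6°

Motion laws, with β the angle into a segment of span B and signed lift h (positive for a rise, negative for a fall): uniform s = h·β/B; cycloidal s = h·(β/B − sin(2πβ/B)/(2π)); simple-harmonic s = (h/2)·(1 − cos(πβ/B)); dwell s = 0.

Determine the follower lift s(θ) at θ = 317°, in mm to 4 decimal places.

seg 1 [0°–108.1°] uniform, h=16: full span → s += 16 → s = 16.0000
seg 2 [108.1°–304.4°] cycloidal, h=14: full span → s += 14 → s = 30.0000
seg 3 [304.4°–360°] uniform, h=23: θ=317° here. β=12.6, B=55.6. 23·12.6/55.6 = 5.2122 → s = 35.2122

35.2122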